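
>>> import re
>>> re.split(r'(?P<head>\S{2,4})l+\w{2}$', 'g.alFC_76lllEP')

['g.alF', 'C_76', '']

The pattern matches 2 to 4 of a non-whitespace character (captured as 'head'); then one or more of the literal 'l', then exactly 2 of a word character; then anchored at the end.
With a capturing group present, the delimiter's captured portion is kept in the result list.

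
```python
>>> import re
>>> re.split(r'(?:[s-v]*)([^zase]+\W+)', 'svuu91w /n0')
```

['', '91w /', 'n0']

This matches zero or more of a character in [s-v] (non-capturing group); then one or more of any character except [zase], then one or more of a non-word character (captured).
Matches to split on: at [0:9] → 'svuu91w /'.
The group in the pattern means `split` returns the separators' captures alongside the pieces.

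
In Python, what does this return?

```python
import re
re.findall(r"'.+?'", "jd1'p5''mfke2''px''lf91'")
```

["'p5'", "'mfke2'", "'px'", "'lf91'"]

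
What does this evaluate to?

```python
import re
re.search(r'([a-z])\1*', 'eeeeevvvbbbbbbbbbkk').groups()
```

('e',)

The match spans [0:5] → 'eeeee'.
Captured: group 1 = 'e'.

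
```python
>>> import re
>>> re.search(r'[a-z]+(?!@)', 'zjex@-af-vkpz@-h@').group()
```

'zje'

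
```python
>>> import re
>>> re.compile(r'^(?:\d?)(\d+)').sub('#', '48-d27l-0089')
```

'#-d27l-0089'

This matches anchored at the start of the string; then optionally a digit (non-capturing group); then one or more of a digit (captured).
`sub` substitutes '#' at each match site.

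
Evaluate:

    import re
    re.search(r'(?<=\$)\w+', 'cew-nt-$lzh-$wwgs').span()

(8, 11)

The `(?=…)`/`(?<=…)` assertion just peeks at neighbouring text; it doesn't advance the match position.
The match spans [8:11] → 'lzh'.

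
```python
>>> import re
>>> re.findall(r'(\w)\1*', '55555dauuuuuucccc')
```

A backreference is literal: `\1` must see the identical characters the first group matched.
With a single group, `findall` returns only what that group captured — 5 items.

['5', 'd', 'a', 'u', 'c']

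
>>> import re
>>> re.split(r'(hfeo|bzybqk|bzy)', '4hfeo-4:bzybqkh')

['4', 'hfeo', '-4:', 'bzybqk', 'h']

The regex engine tests alternatives in the order written; an earlier branch that matches wins even if a later one would match more.
The group in the pattern means `split` returns the separators' captures alongside the pieces.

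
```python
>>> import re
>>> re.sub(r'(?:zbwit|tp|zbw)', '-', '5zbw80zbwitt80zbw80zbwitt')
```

Branches in `(...|...)` are attempted left-to-right; the first branch that allows the whole pattern to succeed is taken.
Every occurrence is swapped for '-'.

'5-80-t80-80-t'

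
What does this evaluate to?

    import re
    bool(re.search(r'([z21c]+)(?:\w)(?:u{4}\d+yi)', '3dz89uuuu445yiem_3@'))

False

Here no position works, so the call returns None, and `bool(None)` is False.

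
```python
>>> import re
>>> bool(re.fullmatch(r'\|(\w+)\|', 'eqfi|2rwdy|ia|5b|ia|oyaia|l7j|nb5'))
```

False

For `fullmatch`, every character of the input must be accounted for by the pattern.
Here there's no way to consume every character, so the call returns None, and `bool(None)` is False.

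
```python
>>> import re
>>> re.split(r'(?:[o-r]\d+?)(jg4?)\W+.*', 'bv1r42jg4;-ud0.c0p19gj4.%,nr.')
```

Because the pattern has a capturing group, `split` also inserts each captured text between the pieces.

['bv1', 'jg4', '']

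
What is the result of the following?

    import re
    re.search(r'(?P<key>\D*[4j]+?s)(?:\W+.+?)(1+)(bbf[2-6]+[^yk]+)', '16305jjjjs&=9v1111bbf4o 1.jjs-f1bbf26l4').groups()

('jjjjs', '1111', 'bbf4o 1.jjs-f1bbf26l4')

The match spans [5:39] → 'jjjjs&=9v1111bbf4o 1.jjs-f1bbf26l4'.
Captured: group 1 = 'jjjjs', group 2 = '1111', group 3 = 'bbf4o 1.jjs-f1bbf26l4'.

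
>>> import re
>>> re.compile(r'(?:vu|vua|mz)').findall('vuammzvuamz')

['vu', 'mz', 'vu', 'mz']

`|` is ordered: at each position the engine commits to the first alternative that works.
Since nothing is captured, `findall` lists the 4 matched substrings directly.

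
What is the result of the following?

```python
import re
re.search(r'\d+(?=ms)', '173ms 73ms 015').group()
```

'173'

The lookaround is zero-width — it requires the adjacent text to match without consuming it, so the asserted text isn't part of the match.
`search` walks the string left to right and returns the first match it finds.
The match spans [0:3] → '173'.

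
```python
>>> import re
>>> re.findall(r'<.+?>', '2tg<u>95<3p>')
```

Walking the string: at [3:6] → '<u>'; at [8:12] → '<3p>'.
`findall` yields the raw match text (2 of them) because the pattern has no groups.

['<u>', '<3p>']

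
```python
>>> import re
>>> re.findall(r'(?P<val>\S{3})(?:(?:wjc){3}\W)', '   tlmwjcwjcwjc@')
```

The pattern matches exactly 3 of a non-whitespace character (captured as 'val'); then the literal 'wjc' repeated 3 times, then a non-word character (non-capturing group).
Walking the string: at [3:16] match 'tlmwjcwjcwjc@', group 1 = 'tlm'.
Because there's exactly one group, `findall` drops the full match and keeps group 1 from the one hit.

['tlm']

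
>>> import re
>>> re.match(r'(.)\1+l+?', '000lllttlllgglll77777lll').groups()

('0',)

`\1` has to match the exact text group 1 already captured.
`re.match` only tries the pattern at the start of the string.
The match spans [0:4] → '000l'.
Captured: group 1 = '0'.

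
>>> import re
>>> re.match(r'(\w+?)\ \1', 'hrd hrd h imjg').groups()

`\1` has to match the exact text group 1 already captured.
`match` is anchored at position 0; if the pattern doesn't fit there, it returns None.
The match spans [0:7] → 'hrd hrd'.
Captured: group 1 = 'hrd'.

('hrd',)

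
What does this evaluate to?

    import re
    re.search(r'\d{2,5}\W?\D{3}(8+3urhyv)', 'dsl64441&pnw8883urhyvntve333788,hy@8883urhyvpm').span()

(3, 21)

The match spans [3:21] → '64441&pnw8883urhyv'.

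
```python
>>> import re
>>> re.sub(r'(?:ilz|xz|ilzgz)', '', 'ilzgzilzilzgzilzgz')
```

'gzgzgz'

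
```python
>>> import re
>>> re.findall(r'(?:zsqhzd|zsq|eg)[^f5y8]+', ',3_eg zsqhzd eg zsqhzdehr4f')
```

Since nothing is captured, `findall` lists the 1 matched substring directly.

['eg zsqhzd eg zsqhzdehr4']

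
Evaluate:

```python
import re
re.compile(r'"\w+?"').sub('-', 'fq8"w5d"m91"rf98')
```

'fq8-m91"rf98'

Matches: at [3:8] → '"w5d"'.
`sub` substitutes '-' at each match site.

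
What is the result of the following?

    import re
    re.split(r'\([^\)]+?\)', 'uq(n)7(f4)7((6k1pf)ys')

['uq', '7', '7', 'ys']

Matches to split on: at [2:5] → '(n)'; at [6:10] → '(f4)'; at [11:19] → '((6k1pf)'.
`split` removes every match and returns the 4 fragments in between.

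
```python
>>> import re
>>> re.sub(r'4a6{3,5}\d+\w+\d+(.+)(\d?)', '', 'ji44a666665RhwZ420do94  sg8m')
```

'ji4'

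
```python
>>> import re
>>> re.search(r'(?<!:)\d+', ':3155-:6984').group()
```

'155'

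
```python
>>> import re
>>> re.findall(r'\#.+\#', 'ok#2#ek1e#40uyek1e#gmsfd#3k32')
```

['#2#ek1e#40uyek1e#gmsfd#']

Scanning left to right: at [2:25] → '#2#ek1e#40uyek1e#gmsfd#'.
`findall` yields the raw match text (1 of them) because the pattern has no groups.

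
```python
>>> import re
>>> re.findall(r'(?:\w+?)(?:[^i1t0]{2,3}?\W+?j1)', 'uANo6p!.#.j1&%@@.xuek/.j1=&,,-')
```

['uANo6p!.#.j1', 'xuek/.j1']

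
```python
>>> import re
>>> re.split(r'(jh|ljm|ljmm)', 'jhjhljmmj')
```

['', 'jh', '', 'jh', '', 'ljm', 'mj']

Alternation tries branches left to right and keeps the first one that lets the overall match succeed at that position.
Because the pattern has a capturing group, `split` also inserts each captured text between the pieces.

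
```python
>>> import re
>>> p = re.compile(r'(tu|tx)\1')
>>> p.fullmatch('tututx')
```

None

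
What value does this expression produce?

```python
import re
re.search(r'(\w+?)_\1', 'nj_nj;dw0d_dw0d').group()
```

'nj_nj'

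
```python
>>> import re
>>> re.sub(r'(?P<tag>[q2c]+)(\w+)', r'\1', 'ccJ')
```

'cc'

The pattern matches one or more of one of [q2c] (captured as 'tag'); then one or more of a word character (captured).
Matches: at [0:3] → 'ccJ'.
`\1` in the replacement pulls in group 1's text for each match.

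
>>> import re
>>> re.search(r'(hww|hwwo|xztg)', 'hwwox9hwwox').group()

'hww'

Branches in `(...|...)` are attempted left-to-right; the first branch that allows the whole pattern to succeed is taken.
The match spans [0:3] → 'hww'.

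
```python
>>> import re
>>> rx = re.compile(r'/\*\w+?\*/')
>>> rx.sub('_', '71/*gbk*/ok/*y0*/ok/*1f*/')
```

Matches: at [2:9] → '/*gbk*/'; at [11:17] → '/*y0*/'; at [19:25] → '/*1f*/'.
`sub` substitutes '_' at each match site.

'71_ok_ok_'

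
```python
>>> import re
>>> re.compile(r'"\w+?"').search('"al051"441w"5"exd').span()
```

(0, 7)

`re.search` scans for the first position where the pattern succeeds.
The match spans [0:7] → '"al051"'.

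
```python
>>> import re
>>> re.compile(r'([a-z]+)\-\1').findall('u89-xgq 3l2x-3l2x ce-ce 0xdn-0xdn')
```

['ce']

`\1` is not a pattern — it's the concrete string captured by group 1, re-applied verbatim.
Because there's exactly one group, `findall` drops the full match and keeps group 1 from the one hit.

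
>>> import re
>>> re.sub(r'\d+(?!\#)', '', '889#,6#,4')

'9#,6#,'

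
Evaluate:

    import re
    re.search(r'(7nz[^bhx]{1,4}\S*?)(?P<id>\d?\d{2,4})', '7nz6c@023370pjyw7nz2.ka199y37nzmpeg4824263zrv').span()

(0, 12)

This matches the literal '7nz', then 1 to 4 of any character except [bhx], then zero or more of a non-whitespace character (lazy) (captured); then optionally a digit, then 2 to 4 of a digit (captured as 'id').
Because the quantifier is non-greedy, it stops expanding at the earliest point where the rest of the pattern can succeed.
`search` walks the string left to right and returns the first match it finds.
The match spans [0:12] → '7nz6c@023370'.
Captured: group 1 = '7nz6c@0', group 2 = '23370'.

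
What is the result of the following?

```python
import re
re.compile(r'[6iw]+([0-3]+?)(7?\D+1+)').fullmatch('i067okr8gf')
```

Pattern: one or more of one of [6iw]; then one or more of a character in [0-3] (lazy) (captured); then optionally the literal '7', then one or more of a non-digit, then one or more of a literal '1' (captured).
`fullmatch` succeeds only if the pattern covers the string from start to end.
Here the pattern can't cover the whole string, so the call returns None.

None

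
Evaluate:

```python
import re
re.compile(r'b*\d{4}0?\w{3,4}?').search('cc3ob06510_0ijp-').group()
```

'b06510_0i'

This matches zero or more of the literal 'b', then exactly 4 of a digit, then optionally a literal '0'; then 3 to 4 of a word character (lazy).
Because the quantifier is non-greedy, it stops expanding at the earliest point where the rest of the pattern can succeed.
`re.search` tries every starting position until one works.
The match spans [4:13] → 'b06510_0i'.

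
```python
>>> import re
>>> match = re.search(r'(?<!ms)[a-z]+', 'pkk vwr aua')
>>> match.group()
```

The negative lookaround is zero-width — it rules out positions where the adjacent text would match, without consuming anything.
Unlike `match`, `search` isn't anchored — it looks for the pattern anywhere in the string.
The match spans [0:3] → 'pkk'.

'pkk'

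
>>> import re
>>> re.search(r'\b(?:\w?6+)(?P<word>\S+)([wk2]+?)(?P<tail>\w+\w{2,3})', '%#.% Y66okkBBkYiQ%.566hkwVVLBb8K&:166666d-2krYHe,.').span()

(5, 48)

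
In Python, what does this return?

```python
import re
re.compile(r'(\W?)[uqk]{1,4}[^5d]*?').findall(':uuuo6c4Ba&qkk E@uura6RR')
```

The pattern matches optionally a non-word character (captured); then 1 to 4 of one of [uqk], then zero or more of any character except [5d] (lazy).
Lazy quantifiers expand one character at a time until the remainder of the pattern can match.
Matches: at [0:4] match ':uuu', group 1 = ':'; at [10:14] match '&qkk', group 1 = '&'; at [16:19] match '@uu', group 1 = '@'.
One capturing group, so `findall` returns just the captured substring from each match — 3 in all.

[':', '&', '@']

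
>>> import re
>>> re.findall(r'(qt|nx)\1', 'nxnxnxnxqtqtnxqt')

['nx', 'nx', 'qt']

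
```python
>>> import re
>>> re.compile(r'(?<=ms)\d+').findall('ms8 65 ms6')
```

The lookaround is zero-width — it requires the adjacent text to match without consuming it, so the asserted text isn't part of the match.
No capturing groups, so `findall` returns the 2 full match strings.

['8', '6']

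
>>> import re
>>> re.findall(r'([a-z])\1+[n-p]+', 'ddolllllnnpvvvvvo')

['d', 'l', 'v']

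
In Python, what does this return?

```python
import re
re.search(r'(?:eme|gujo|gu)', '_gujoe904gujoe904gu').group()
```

'gujo'

The regex engine tests alternatives in the order written; an earlier branch that matches wins even if a later one would match more.
Unlike `match`, `search` isn't anchored — it looks for the pattern anywhere in the string.
The match spans [1:5] → 'gujo'.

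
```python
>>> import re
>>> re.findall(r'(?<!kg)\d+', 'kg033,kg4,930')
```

['33', '930']

The negative lookaround is zero-width — it rules out positions where the adjacent text would match, without consuming anything.
Scanning left to right: at [3:5] → '33'; at [10:13] → '930'.
No capturing groups, so `findall` returns the 2 full match strings.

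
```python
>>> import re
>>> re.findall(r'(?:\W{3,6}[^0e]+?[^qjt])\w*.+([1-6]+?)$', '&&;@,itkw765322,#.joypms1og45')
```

['5']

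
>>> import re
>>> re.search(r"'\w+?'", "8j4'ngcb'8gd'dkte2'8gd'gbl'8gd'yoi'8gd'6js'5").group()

"'ngcb'"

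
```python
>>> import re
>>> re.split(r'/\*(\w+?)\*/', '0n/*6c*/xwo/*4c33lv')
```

['0n', '6c', 'xwo/*4c33lv']

Matches to split on: at [2:8] → '/*6c*/'.
Because the pattern has a capturing group, `split` also inserts each captured text between the pieces.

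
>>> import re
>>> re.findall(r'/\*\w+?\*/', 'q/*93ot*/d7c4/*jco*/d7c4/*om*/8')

['/*93ot*/', '/*jco*/', '/*om*/']

With no groups in the pattern, `findall` gives back each whole match — 3 here.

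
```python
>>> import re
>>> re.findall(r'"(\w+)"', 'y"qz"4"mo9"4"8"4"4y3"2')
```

['qz', 'mo9', '8', '4y3']

Scanning left to right: at [1:5] match '"qz"', group 1 = 'qz'; at [6:11] match '"mo9"', group 1 = 'mo9'; at [12:15] match '"8"', group 1 = '8'; at [16:21] match '"4y3"', group 1 = '4y3'.
`findall` collects group 1 from each match (4 total).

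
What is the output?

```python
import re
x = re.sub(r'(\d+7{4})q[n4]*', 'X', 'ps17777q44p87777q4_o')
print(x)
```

This matches one or more of a digit, then exactly 4 of the literal '7' (captured); then the literal 'q', then zero or more of one of [n4].
`sub` substitutes 'X' at each match site.

psXpX_o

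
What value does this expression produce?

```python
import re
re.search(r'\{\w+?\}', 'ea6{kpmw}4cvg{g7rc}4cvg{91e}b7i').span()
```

The match spans [3:9] → '{kpmw}'.

(3, 9)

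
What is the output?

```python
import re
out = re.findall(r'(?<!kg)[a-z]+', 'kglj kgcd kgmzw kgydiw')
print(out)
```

A negative assertion filters positions out without eating any characters.
Walking the string: at [0:4] → 'kglj'; at [5:9] → 'kgcd'; at [10:15] → 'kgmzw'; at [16:22] → 'kgydiw'.
`findall` yields the raw match text (4 of them) because the pattern has no groups.

['kglj', 'kgcd', 'kgmzw', 'kgydiw']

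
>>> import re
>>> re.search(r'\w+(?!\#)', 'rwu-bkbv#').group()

'rwu'

The negative lookahead/lookbehind blocks any match where the forbidden context is present.
`re.search` scans for the first position where the pattern succeeds.
The match spans [0:3] → 'rwu'.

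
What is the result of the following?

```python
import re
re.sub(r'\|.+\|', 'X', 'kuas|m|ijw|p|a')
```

'kuasXa'

Each match is replaced by 'X'.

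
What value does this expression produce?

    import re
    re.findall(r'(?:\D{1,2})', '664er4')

`findall` yields the raw match text (1 of them) because the pattern has no groups.

['er']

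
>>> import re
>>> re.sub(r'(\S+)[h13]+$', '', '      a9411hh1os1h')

'      '

The pattern matches one or more of a non-whitespace character (captured); then one or more of one of [h13]; then anchored at the end.
Matches: at [6:18] → 'a9411hh1os1h'.
`sub` substitutes '' at each match site.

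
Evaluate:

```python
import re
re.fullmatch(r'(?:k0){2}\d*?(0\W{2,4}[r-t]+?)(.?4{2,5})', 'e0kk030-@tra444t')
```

This matches the literal 'k0' repeated 2 times, then zero or more of a digit (lazy); then a literal '0', then 2 to 4 of a non-word character, then one or more of a character in [r-t] (lazy) (captured); then optionally any character, then 2 to 5 of the literal '4' (captured).
`fullmatch` succeeds only if the pattern covers the string from start to end.
Here the pattern can't cover the whole string, so the call returns None.

None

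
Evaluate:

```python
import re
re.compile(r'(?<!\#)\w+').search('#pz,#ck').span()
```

The negative lookahead/lookbehind blocks any match where the forbidden context is present.
Unlike `match`, `search` isn't anchored — it looks for the pattern anywhere in the string.
The match spans [2:3] → 'z'.

(2, 3)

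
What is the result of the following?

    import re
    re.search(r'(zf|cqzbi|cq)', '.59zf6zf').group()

'zf'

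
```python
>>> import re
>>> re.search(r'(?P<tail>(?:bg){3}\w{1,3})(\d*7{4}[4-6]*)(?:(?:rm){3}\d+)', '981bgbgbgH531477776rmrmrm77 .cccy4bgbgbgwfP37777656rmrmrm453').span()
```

(3, 27)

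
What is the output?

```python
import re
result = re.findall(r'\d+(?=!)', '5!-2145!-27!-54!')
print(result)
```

['5', '2145', '27', '54']

The positive lookaround only admits positions where the adjacent text matches; those characters stay outside the span.
No capturing groups, so `findall` returns the 4 full match strings.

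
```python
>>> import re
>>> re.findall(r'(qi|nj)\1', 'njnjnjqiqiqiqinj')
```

['nj', 'qi', 'qi']

`\1` is not a pattern — it's the concrete string captured by group 1, re-applied verbatim.
Matches: at [0:4] match 'njnj', group 1 = 'nj'; at [6:10] match 'qiqi', group 1 = 'qi'; at [10:14] match 'qiqi', group 1 = 'qi'.
With a single group, `findall` returns only what that group captured — 3 items.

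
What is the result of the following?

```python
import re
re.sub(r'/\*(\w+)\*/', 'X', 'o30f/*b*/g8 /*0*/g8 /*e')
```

Matches: at [4:9] → '/*b*/'; at [12:17] → '/*0*/'.
Every occurrence is swapped for 'X'.

'o30fXg8 Xg8 /*e'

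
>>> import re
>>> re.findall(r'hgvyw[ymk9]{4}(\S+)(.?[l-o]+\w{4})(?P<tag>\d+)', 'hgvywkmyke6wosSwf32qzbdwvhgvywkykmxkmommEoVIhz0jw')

With 3 capturing groups, `findall` returns a 3-tuple per match.

[('e6wosSwf32qzbdwvhgvywkykmxkmommE', 'oVIhz', '0')]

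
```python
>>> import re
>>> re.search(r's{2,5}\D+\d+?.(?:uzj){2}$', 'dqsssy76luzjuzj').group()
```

'sssy76luzjuzj'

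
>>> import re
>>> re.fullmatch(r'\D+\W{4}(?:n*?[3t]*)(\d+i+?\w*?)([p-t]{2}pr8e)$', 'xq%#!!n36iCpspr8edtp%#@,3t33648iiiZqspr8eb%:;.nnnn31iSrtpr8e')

The pattern matches one or more of a non-digit, then exactly 4 of a non-word character; then zero or more of the literal 'n' (lazy), then zero or more of one of [3t] (non-capturing group); then one or more of a digit, then one or more of a literal 'i' (lazy), then zero or more of a word character (lazy) (captured); then exactly 2 of a character in [p-t], then the literal 'pr8', then a literal 'e' (captured); then anchored at the end.
For `fullmatch`, every character of the input must be accounted for by the pattern.
Here the pattern can't cover the whole string, so the call returns None.

None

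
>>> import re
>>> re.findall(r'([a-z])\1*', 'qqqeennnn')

`\1` is not a pattern — it's the concrete string captured by group 1, re-applied verbatim.
Scanning left to right: at [0:3] match 'qqq', group 1 = 'q'; at [3:5] match 'ee', group 1 = 'e'; at [5:9] match 'nnnn', group 1 = 'n'.
`findall` collects group 1 from each match (3 total).

['q', 'e', 'n']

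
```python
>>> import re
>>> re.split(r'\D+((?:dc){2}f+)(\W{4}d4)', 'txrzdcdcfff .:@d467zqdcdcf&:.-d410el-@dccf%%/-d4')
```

['', 'dcdcfff', ' .:@d4', '67', 'dcdcf', '&:.-d4', '10el-@dccf%%/-d4']

Pattern: one or more of a non-digit; then the literal 'dc' repeated 2 times, then one or more of a literal 'f' (captured); then exactly 4 of a non-word character, then the literal 'd4' (captured).
Matches to split on: at [0:17] → 'txrzdcdcfff .:@d4'; at [19:32] → 'zqdcdcf&:.-d4'.
Because the pattern has a capturing group, `split` also inserts each captured text between the pieces.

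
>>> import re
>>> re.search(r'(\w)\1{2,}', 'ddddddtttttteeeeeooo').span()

`\1` has to match the exact text group 1 already captured.
The match spans [0:6] → 'dddddd'.

(0, 6)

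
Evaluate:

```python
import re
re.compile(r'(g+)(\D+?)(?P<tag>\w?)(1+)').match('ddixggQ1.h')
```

None

This matches one or more of a literal 'g' (captured); then one or more of a non-digit (lazy) (captured); then optionally a word character (captured as 'tag'); then one or more of a literal '1' (captured).
`match` is anchored at position 0; if the pattern doesn't fit there, it returns None.
Here the pattern fails at index 0, so the call returns None.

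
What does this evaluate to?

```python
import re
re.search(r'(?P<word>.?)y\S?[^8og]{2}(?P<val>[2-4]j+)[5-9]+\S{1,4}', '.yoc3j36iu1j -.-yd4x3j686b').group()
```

The pattern matches optionally any character (captured as 'word'); then a literal 'y', then optionally a non-whitespace character, then exactly 2 of any character except [8og]; then a character in [2-4], then one or more of the literal 'j' (captured as 'val'); then one or more of a character in [5-9], then 1 to 4 of a non-whitespace character.
`re.search` tries every starting position until one works.
The match spans [15:26] → '-yd4x3j686b'.
Captured: group 1 = '-', group 2 = '3j'.

'-yd4x3j686b'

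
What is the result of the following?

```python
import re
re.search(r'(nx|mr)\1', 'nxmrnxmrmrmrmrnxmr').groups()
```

('mr',)

The match spans [6:10] → 'mrmr'.
Captured: group 1 = 'mr'.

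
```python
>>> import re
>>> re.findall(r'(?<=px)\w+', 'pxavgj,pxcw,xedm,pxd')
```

Lookahead/lookbehind check context without consuming it, so the matched span excludes the asserted characters.
Scanning left to right: at [2:6] → 'avgj'; at [9:11] → 'cw'; at [19:20] → 'd'.
`findall` yields the raw match text (3 of them) because the pattern has no groups.

['avgj', 'cw', 'd']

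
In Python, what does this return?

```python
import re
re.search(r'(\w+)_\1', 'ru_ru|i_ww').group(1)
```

'ru'

A backreference is literal: `\1` must see the identical characters the first group matched.
Unlike `match`, `search` isn't anchored — it looks for the pattern anywhere in the string.
The match spans [0:5] → 'ru_ru'.
Captured: group 1 = 'ru'.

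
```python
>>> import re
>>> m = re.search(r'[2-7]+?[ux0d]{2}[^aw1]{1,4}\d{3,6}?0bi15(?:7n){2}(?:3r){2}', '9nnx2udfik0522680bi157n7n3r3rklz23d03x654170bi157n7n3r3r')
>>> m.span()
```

This matches one or more of a character in [2-7] (lazy), then exactly 2 of one of [ux0d], then 1 to 4 of any character except [aw1]; then 3 to 6 of a digit (lazy), then the literal '0bi'; then the literal '15', then the literal '7n' repeated 2 times, then the literal '3r' repeated 2 times.
`re.search` tries every starting position until one works.
The match spans [4:29] → '2udfik0522680bi157n7n3r3r'.

(4, 29)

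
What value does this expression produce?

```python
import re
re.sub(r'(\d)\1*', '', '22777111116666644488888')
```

`\1` is not a pattern — it's the concrete string captured by group 1, re-applied verbatim.
Matches: at [0:2] → '22'; at [2:5] → '777'; at [5:10] → '11111'; at [10:15] → '66666'; at [15:18] → '444'; ….
Each match is replaced by ''.

''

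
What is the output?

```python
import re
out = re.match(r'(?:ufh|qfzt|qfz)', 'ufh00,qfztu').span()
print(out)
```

(0, 3)

`re.match` won't scan ahead — the pattern has to work from the very first character.
The match spans [0:3] → 'ufh'.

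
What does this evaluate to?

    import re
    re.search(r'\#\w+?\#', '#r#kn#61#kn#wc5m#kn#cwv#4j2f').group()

'#r#'

`search` walks the string left to right and returns the first match it finds.
The match spans [0:3] → '#r#'.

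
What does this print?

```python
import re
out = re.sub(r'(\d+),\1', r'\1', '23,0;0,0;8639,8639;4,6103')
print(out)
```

23,0;0;8639;4,6103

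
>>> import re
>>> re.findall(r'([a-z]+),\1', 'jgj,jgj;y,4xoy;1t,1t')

['jgj']

The backreference `\1` re-matches whatever the first group consumed, character for character.
Matches: at [0:7] match 'jgj,jgj', group 1 = 'jgj'.
One capturing group, so `findall` returns just the captured substring from the one match — 1 in all.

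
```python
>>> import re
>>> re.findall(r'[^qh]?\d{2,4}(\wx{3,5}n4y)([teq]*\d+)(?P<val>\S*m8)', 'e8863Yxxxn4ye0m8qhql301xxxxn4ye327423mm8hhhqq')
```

[('Yxxxn4y', 'e0', 'm8qhql301xxxxn4ye327423mm8')]

Pattern: optionally any character except [qh], then 2 to 4 of a digit; then a word character, then 3 to 5 of a literal 'x', then the literal 'n4y' (captured); then zero or more of one of [teq], then one or more of a digit (captured); then zero or more of a non-whitespace character, then the literal 'm8' (captured as 'val').
Walking the string: at [0:40] match 'e8863Yxxxn4ye0m8qhql301xxxxn4ye327423mm8', groups = ('Yxxxn4y', 'e0', 'm8qhql301xxxxn4ye327423mm8').
3 groups means the one result is a tuple of 3 captured strings — 1 here.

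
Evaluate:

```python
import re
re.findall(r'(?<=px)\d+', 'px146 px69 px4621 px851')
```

Because the assertion is zero-width, the text it checks is not consumed and won't appear in the result.
Matches: at [2:5] → '146'; at [8:10] → '69'; at [13:17] → '4621'; at [20:23] → '851'.
`findall` yields the raw match text (4 of them) because the pattern has no groups.

['146', '69', '4621', '851']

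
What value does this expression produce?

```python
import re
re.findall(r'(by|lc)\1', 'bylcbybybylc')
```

['by']

`\1` has to match the exact text group 1 already captured.
Matches: at [4:8] match 'byby', group 1 = 'by'.
With a single group, `findall` returns only what that group captured — 1 item.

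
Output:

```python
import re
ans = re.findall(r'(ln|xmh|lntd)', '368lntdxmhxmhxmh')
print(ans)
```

Alternation tries branches left to right and keeps the first one that lets the overall match succeed at that position.
Walking the string: at [3:5] match 'ln', group 1 = 'ln'; at [7:10] match 'xmh', group 1 = 'xmh'; at [10:13] match 'xmh', group 1 = 'xmh'; at [13:16] match 'xmh', group 1 = 'xmh'.
Because there's exactly one group, `findall` drops the full match and keeps group 1 from each hit.

['ln', 'xmh', 'xmh', 'xmh']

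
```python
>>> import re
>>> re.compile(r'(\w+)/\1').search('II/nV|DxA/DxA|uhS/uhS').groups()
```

('DxA',)

`\1` has to match the exact text group 1 already captured.
Unlike `match`, `search` isn't anchored — it looks for the pattern anywhere in the string.
The match spans [6:13] → 'DxA/DxA'.
Captured: group 1 = 'DxA'.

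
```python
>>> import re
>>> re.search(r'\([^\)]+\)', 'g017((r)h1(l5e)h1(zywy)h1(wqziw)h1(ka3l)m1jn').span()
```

(4, 8)

The match spans [4:8] → '((r)'.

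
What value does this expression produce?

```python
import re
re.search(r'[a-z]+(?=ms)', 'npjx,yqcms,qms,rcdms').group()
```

'yqc'

The `(?=…)`/`(?<=…)` assertion just peeks at neighbouring text; it doesn't advance the match position.
The match spans [5:8] → 'yqc'.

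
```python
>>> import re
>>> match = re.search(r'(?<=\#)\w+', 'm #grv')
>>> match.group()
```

Because the assertion is zero-width, the text it checks is not consumed and won't appear in the result.
`re.search` tries every starting position until one works.
The match spans [3:6] → 'grv'.

'grv'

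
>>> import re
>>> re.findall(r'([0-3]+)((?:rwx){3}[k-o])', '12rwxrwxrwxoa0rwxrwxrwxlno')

Pattern: one or more of a character in [0-3] (captured); then the literal 'rwx' repeated 3 times, then a character in [k-o] (captured).
Walking the string: at [0:12] match '12rwxrwxrwxo', groups = ('12', 'rwxrwxrwxo'); at [13:24] match '0rwxrwxrwxl', groups = ('0', 'rwxrwxrwxl').
2 groups means each result is a tuple of 2 captured strings — 2 here.

[('12', 'rwxrwxrwxo'), ('0', 'rwxrwxrwxl')]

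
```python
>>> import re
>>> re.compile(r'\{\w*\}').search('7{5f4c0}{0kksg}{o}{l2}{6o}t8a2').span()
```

(1, 8)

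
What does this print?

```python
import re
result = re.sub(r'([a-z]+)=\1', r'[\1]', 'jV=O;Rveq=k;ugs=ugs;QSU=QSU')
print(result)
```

The backreference `\1` re-matches whatever the first group consumed, character for character.
Matches: at [12:19] → 'ugs=ugs'.
Each match is replaced using the text its own group 1 captured.

jV=O;Rveq=k;[ugs];QSU=QSU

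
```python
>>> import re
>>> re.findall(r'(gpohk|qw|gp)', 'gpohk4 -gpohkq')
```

Alternation isn't longest-match — the leftmost alternative that fits at this position is chosen.
Matches: at [0:5] match 'gpohk', group 1 = 'gpohk'; at [8:13] match 'gpohk', group 1 = 'gpohk'.
Because there's exactly one group, `findall` drops the full match and keeps group 1 from each hit.

['gpohk', 'gpohk']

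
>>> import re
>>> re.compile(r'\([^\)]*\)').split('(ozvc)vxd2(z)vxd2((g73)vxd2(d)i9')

['', 'vxd2', 'vxd2', 'vxd2', 'i9']

Matches to split on: at [0:6] → '(ozvc)'; at [10:13] → '(z)'; at [17:23] → '((g73)'; at [27:30] → '(d)'.
The string is cut at each match, leaving 5 pieces.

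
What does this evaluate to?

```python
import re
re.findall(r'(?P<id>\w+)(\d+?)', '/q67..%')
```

`findall` packs the 2 group values into a tuple for every match.

[('q6', '7')]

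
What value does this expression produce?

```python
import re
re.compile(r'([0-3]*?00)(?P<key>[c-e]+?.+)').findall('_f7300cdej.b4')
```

[('300', 'cdej.b4')]

Multiple groups make `findall` return tuples — one 2-tuple for the one match.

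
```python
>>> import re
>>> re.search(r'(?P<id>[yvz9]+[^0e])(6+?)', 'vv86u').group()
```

Pattern: one or more of one of [yvz9], then any character except [0e] (captured as 'id'); then one or more of a literal '6' (lazy) (captured).
The match spans [0:4] → 'vv86'.

'vv86'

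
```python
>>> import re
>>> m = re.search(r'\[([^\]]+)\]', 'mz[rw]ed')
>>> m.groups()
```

('rw',)

Unlike `match`, `search` isn't anchored — it looks for the pattern anywhere in the string.
The match spans [2:6] → '[rw]'.
Captured: group 1 = 'rw'.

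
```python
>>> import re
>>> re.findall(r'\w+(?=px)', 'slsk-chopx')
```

Because the assertion is zero-width, the text it checks is not consumed and won't appear in the result.
Walking the string: at [5:8] → 'cho'.
Since nothing is captured, `findall` lists the 1 matched substring directly.

['cho']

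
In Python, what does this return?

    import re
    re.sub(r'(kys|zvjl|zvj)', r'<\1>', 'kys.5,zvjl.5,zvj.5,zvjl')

The regex engine tests alternatives in the order written; an earlier branch that matches wins even if a later one would match more.
Matches: at [0:3] → 'kys'; at [6:10] → 'zvjl'; at [13:16] → 'zvj'; at [19:23] → 'zvjl'.
The replacement refers to a captured group, so each match is rewritten using its own captured text.

'<kys>.5,<zvjl>.5,<zvj>.5,<zvjl>'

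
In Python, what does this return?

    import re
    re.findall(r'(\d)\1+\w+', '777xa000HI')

['7']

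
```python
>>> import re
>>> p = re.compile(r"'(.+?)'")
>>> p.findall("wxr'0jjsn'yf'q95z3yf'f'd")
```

['0jjsn', 'q95z3yf']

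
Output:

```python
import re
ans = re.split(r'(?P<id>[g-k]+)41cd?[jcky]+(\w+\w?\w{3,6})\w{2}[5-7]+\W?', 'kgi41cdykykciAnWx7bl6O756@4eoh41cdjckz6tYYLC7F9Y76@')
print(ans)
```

Pattern: one or more of a character in [g-k] (captured as 'id'); then the literal '41c', then optionally a literal 'd'; then one or more of one of [jcky]; then one or more of a word character, then optionally a word character, then 3 to 6 of a word character (captured); then exactly 2 of a word character, then one or more of a character in [5-7], then optionally a non-word character.
Matches to split on: at [0:26] → 'kgi41cdykykciAnWx7bl6O756@'; at [29:51] → 'h41cdjckz6tYYLC7F9Y76@'.
`re.split` interleaves the captured-group text with the surrounding fragments.

['', 'kgi', 'iAnWx7bl6O', '4eo', 'h', 'z6tYYLC7F9', '']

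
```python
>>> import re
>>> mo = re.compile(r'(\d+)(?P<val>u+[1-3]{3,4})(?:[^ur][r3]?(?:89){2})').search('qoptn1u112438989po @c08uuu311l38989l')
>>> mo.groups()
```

('1', 'u112')

The match spans [5:16] → '1u112438989'.
Captured: group 1 = '1', group 2 = 'u112'.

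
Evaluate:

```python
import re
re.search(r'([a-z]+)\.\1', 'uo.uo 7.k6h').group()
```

'uo.uo'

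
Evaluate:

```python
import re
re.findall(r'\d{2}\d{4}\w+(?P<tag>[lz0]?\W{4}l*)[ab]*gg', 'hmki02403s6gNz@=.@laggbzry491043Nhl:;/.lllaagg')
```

Pattern: exactly 2 of a digit, then exactly 4 of a digit, then one or more of a word character; then optionally one of [lz0], then exactly 4 of a non-word character, then zero or more of the literal 'l' (captured as 'tag'); then zero or more of one of [ab], then the literal 'gg'.
Walking the string: at [26:46] match '491043Nhl:;/.lllaagg', group 1 = ':;/.lll'.
With a single group, `findall` returns only what that group captured — 1 item.

[':;/.lll']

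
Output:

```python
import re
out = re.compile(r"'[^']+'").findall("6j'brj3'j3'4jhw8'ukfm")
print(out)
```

["'brj3'", "'4jhw8'"]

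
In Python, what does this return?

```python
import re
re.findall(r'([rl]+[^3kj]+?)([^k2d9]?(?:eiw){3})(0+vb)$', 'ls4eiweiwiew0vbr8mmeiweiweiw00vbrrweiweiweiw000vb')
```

[('ls4eiweiwiew0vbr8mmeiweiweiw00vbrr', 'weiweiweiw', '000vb')]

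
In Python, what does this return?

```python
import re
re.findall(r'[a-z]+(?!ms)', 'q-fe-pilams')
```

['q', 'fe', 'pilams']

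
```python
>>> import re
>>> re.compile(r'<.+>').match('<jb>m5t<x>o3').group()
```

'<jb>m5t<x>'

`re.match` won't scan ahead — the pattern has to work from the very first character.
The match spans [0:10] → '<jb>m5t<x>'.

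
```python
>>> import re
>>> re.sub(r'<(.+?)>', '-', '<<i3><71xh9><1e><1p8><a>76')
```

'-----76'

Lazy quantifiers expand one character at a time until the remainder of the pattern can match.
Matches: at [0:5] → '<<i3>'; at [5:12] → '<71xh9>'; at [12:16] → '<1e>'; at [16:21] → '<1p8>'; at [21:24] → '<a>'.
Every occurrence is swapped for '-'.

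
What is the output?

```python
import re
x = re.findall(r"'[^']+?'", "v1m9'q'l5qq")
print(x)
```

["'q'"]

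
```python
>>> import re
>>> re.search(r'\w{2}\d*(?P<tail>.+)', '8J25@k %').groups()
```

('@k %',)

The match spans [0:8] → '8J25@k %'.
Captured: group 1 = '@k %'.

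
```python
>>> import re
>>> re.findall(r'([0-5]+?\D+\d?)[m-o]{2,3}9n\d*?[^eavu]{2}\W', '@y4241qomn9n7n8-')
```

`findall` collects group 1 from the one match (1 total).

['4241qo']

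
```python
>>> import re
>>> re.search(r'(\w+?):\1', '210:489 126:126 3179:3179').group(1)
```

The match spans [8:15] → '126:126'.
Captured: group 1 = '126'.

'126'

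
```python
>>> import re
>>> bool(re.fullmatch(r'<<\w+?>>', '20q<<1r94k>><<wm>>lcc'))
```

`re.fullmatch` is like wrapping the pattern in `^…$` (in single-line mode).
Here the pattern can't cover the whole string, so the call returns None, and `bool(None)` is False.

False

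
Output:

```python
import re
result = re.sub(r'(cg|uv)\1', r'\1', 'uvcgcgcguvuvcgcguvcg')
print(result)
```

uvcgcguvcguvcg

`\1` has to match the exact text group 1 already captured.
`\1` in the replacement pulls in group 1's text for each match.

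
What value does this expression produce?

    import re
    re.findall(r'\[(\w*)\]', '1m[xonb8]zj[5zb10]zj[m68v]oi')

Scanning left to right: at [2:9] match '[xonb8]', group 1 = 'xonb8'; at [11:18] match '[5zb10]', group 1 = '5zb10'; at [20:26] match '[m68v]', group 1 = 'm68v'.
`findall` collects group 1 from each match (3 total).

['xonb8', '5zb10', 'm68v']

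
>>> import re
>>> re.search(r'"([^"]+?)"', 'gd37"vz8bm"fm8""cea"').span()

(4, 11)

`re.search` tries every starting position until one works.
The match spans [4:11] → '"vz8bm"'.
Captured: group 1 = 'vz8bm'.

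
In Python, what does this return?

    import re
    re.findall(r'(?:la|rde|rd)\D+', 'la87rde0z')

['rde']

No capturing groups, so `findall` returns the 1 full match string.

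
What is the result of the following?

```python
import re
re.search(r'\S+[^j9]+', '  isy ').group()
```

The match spans [2:6] → 'isy '.

'isy '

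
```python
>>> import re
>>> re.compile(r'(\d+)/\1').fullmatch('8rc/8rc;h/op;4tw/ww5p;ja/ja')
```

The backreference `\1` re-matches whatever the first group consumed, character for character.
`fullmatch` succeeds only if the pattern covers the string from start to end.
Here the string isn't matched end-to-end, so the call returns None.

None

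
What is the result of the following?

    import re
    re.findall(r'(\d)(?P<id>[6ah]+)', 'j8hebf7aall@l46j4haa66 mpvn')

This matches a digit (captured); then one or more of one of [6ah] (captured as 'id').
Scanning left to right: at [1:3] match '8h', groups = ('8', 'h'); at [6:9] match '7aa', groups = ('7', 'aa'); at [13:15] match '46', groups = ('4', '6'); at [16:22] match '4haa66', groups = ('4', 'haa66').
Multiple groups make `findall` return tuples — one 2-tuple for each match.

[('8', 'h'), ('7', 'aa'), ('4', '6'), ('4', 'haa66')]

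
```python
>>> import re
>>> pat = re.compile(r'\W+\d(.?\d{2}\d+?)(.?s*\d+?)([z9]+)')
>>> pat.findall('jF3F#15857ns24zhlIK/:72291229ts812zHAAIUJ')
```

[('5857', 'ns24', 'z'), ('2291', '22', '9')]

This matches one or more of a non-word character, then a digit; then optionally any character, then exactly 2 of a digit, then one or more of a digit (lazy) (captured); then optionally any character, then zero or more of the literal 's', then one or more of a digit (lazy) (captured); then one or more of one of [z9] (captured).
Scanning left to right: at [4:15] match '#15857ns24z', groups = ('5857', 'ns24', 'z'); at [19:29] match '/:72291229', groups = ('2291', '22', '9').
3 groups means each result is a tuple of 3 captured strings — 2 here.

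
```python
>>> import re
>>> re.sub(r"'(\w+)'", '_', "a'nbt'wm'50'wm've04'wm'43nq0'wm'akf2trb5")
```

Every occurrence is swapped for '_'.

"a_wm_wm_wm_wm'akf2trb5"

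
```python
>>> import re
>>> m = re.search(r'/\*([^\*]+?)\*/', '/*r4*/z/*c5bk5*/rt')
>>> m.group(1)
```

The match spans [0:6] → '/*r4*/'.
Captured: group 1 = 'r4'.

'r4'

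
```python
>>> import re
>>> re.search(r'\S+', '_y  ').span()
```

(0, 2)

The pattern matches one or more of a non-whitespace character.
The match spans [0:2] → '_y'.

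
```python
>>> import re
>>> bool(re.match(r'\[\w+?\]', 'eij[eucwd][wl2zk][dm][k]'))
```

`re.match` only tries the pattern at the start of the string.
Here position 0 doesn't satisfy it, so the call returns None, and `bool(None)` is False.

False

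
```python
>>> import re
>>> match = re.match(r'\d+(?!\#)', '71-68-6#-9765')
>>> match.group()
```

'71'

The negative lookaround is zero-width — it rules out positions where the adjacent text would match, without consuming anything.
With `match`, the pattern is implicitly anchored at the beginning.
The match spans [0:2] → '71'.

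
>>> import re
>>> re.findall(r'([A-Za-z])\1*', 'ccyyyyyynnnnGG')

`\1` has to match the exact text group 1 already captured.
Because there's exactly one group, `findall` drops the full match and keeps group 1 from each hit.

['c', 'y', 'n', 'G']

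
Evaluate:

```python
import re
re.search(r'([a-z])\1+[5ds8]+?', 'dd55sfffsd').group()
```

'dd5'

`\1` has to match the exact text group 1 already captured.
The match spans [0:3] → 'dd5'.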